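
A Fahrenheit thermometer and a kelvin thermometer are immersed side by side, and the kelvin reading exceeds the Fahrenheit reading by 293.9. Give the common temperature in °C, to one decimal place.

-65.9°C

Let x be the Fahrenheit reading; then the kelvin reading is 5/9·x + 255.372.
(5/9·x + 255.372) - x = 293.9  ⇒  (-4/9)·x = 38.5278  ⇒  x = -86.6875°F.
In Celsius: (-86.6875 - 32) × 5/9 = -65.9°C.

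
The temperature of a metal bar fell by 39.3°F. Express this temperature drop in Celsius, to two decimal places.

Only the scale ratio 5/9 matters for a change in temperature.
39.3 × 5/9 = 21.83.

21.83°C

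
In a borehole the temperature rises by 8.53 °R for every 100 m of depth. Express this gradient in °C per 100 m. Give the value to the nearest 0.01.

The quantity depends on a temperature interval, so only the ratio of degree sizes applies; the offset between the scales is irrelevant.
A change of 1°R is a change of 5/9°C, so 8.53 × 5/9 = 4.74.

4.74 °C/100 m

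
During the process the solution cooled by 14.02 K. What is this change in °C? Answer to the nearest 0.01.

14.02°C

Kelvin and Celsius degrees are the same size, so the interval is unchanged: 14.02.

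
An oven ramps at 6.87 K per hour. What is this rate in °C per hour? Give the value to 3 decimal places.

The quantity depends on a temperature interval, so only the ratio of degree sizes applies; the offset between the scales is irrelevant.
A change of 1 K is a change of 1°C, so 6.87 × 1 = 6.870.

6.870 °C/hour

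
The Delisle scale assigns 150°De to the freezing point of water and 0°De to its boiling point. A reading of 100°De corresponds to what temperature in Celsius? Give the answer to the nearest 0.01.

33.33°C

Linear interpolation between the fixed points: C = (100 - 150) × 100 / (0 - 150) = 33.3333°C.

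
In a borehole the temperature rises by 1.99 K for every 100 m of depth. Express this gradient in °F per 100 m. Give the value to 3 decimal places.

Since only a temperature interval is involved, the additive offset between the scales drops out.
A change of 1 K is a change of 1.8°F, so 1.99 × 1.8 = 3.582.

3.582 °F/100 m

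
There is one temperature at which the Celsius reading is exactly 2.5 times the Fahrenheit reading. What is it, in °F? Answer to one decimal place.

-9.1°F

Let F be the Fahrenheit reading. The Celsius reading is C = 5/9·F - 17.7778.
Require C = 2.5·F: 5/9·F - 17.7778 = 2.5·F.
(-35/18)·F = 17.7778  ⇒  F = -9.1.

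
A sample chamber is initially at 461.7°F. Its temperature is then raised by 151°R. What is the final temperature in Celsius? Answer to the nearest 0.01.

Initial temperature in Celsius: (461.7 - 32) × 5/9 = 238.7222°C.
The 151°R change is an interval, so only the factor 5/9 applies: +151 × 5/9 = +83.8889°C.
Final Celsius temperature: 238.7222 + 83.8889 = 322.6111°C.

322.61°C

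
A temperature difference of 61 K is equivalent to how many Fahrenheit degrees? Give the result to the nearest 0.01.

For a temperature interval the offset drops out; only the factor 1.8 applies.
61 × 1.8 = 109.80.

109.80°F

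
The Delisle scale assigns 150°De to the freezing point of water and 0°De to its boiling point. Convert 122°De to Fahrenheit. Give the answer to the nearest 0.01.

Linear interpolation between the fixed points: C = (122 - 150) × 100 / (0 - 150) = 18.6667°C.
Then 18.6667 × 1.8 + 32 = 65.60°F.

65.60°F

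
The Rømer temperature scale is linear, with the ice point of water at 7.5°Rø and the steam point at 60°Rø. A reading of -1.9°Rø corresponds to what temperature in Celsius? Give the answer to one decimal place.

Linear interpolation between the fixed points: C = (-1.9 - 7.5) × 100 / (60 - 7.5) = -17.9048°C.

-17.9°C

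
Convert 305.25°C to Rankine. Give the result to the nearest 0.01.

1041.12°R

In Rankine: 305.2500 × 1.8 + 491.67 = 1041.12°R.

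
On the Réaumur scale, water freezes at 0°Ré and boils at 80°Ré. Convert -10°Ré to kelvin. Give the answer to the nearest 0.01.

260.65 K

Linear interpolation between the fixed points: C = (-10 - 0) × 100 / (80 - 0) = -12.5000°C.
Then -12.5000 + 273.15 = 260.65 K.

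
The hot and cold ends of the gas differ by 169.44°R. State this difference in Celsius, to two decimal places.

94.13°C

An interval of 1°R corresponds to 5/9°C.
169.44 × 5/9 = 94.13.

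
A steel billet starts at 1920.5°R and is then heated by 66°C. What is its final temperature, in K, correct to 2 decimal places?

1132.94 K

Initial temperature in Celsius: (1920.5 - 491.67) × 5/9 = 793.7944°C.
Final Celsius temperature: 793.7944 + 66.0000 = 859.7944°C.
In kelvin: 859.7944 + 273.15 = 1132.94 K.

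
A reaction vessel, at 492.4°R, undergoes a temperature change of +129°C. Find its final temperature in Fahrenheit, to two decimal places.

264.93°F

Initial temperature in Celsius: (492.4 - 491.67) × 5/9 = 0.4056°C.
Final Celsius temperature: 0.4056 + 129.0000 = 129.4056°C.
In Fahrenheit: 129.4056 × 1.8 + 32 = 264.93°F.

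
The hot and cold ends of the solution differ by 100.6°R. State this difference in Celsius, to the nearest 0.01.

55.89°C

Only the scale ratio 5/9 matters for a change in temperature.
100.6 × 5/9 = 55.89.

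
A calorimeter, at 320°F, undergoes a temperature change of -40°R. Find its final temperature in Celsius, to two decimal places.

Initial temperature in Celsius: (320 - 32) × 5/9 = 160.0000°C.
The 40°R change is an interval, so only the factor 5/9 applies: -40 × 5/9 = -22.2222°C.
Final Celsius temperature: 160.0000 - 22.2222 = 137.7778°C.

137.78°C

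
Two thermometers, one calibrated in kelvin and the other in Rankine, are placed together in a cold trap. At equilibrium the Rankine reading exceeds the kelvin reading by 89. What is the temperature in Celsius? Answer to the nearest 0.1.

Let x be the kelvin reading; then the Rankine reading is 1.8·x.
(1.8·x) - x = 89  ⇒  (0.8)·x = 89  ⇒  x = 111.2500 K.
In Celsius: 111.25 - 273.15 = -161.9°C.

-161.9°C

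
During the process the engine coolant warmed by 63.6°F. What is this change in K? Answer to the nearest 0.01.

For a temperature interval the offset drops out; only the factor 5/9 applies.
63.6 × 5/9 = 35.33.

35.33 K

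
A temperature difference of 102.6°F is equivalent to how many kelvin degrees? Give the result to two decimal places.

Only the scale ratio 5/9 matters for a change in temperature.
102.6 × 5/9 = 57.00.

57.00 K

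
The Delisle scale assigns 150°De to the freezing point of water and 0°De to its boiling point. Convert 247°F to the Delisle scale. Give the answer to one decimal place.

First in Celsius: (247 - 32) × 5/9 = 119.4444°C.
Linearly onto the Delisle scale: 150 + (119.4444 / 100) × (0 - 150) = -29.2°De.

-29.2°De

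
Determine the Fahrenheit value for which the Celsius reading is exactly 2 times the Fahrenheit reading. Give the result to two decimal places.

-12.31°F

Let F be the Fahrenheit reading. The Celsius reading is C = 5/9·F - 17.7778.
Require C = 2·F: 5/9·F - 17.7778 = 2·F.
(-13/9)·F = 17.7778  ⇒  F = -12.31.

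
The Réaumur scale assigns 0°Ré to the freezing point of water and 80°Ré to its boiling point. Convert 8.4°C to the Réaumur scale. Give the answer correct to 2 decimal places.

6.72°Ré

Linearly onto the Réaumur scale: 0 + (8.4000 / 100) × (80 - 0) = 6.72°Ré.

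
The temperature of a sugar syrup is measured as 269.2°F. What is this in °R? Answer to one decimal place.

In Celsius: (269.2 - 32) × 5/9 = 131.7778°C.
In Rankine: 131.7778 × 1.8 + 491.67 = 728.9°R.

728.9°R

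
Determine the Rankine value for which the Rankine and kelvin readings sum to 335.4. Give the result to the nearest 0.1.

215.6°R

Let R be the Rankine reading. The kelvin reading is K = 5/9·R.
Require R + K = 335.4: (14/9)·R = 335.4.
R = (335.4) / (14/9) = 215.6.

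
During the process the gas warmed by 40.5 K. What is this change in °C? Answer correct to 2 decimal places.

40.50°C

Kelvin and Celsius degrees are the same size, so the interval is unchanged: 40.50.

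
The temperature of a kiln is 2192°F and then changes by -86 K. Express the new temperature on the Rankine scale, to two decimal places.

2496.87°R

Initial temperature in Celsius: (2192 - 32) × 5/9 = 1200.0000°C.
The 86 K change is an interval; Kelvin and Celsius degrees are the same size, so ΔC = -86°C.
Final Celsius temperature: 1200.0000 - 86.0000 = 1114.0000°C.
In Rankine: 1114.0000 × 1.8 + 491.67 = 2496.87°R.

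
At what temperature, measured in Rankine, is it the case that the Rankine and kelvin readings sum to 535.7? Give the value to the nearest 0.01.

344.38°R

Let R be the Rankine reading. The kelvin reading is K = 5/9·R.
Require R + K = 535.7: (14/9)·R = 535.7.
R = (535.7) / (14/9) = 344.38.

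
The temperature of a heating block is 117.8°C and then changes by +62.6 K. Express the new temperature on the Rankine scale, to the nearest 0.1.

The 62.6 K change is an interval; Kelvin and Celsius degrees are the same size, so ΔC = +62.6°C.
Final Celsius temperature: 117.8000 + 62.6000 = 180.4000°C.
In Rankine: 180.4000 × 1.8 + 491.67 = 816.4°R.

816.4°R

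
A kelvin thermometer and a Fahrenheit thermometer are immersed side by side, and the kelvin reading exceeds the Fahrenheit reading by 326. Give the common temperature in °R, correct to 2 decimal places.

Let x be the kelvin reading; then the Fahrenheit reading is 1.8·x - 459.67.
(1.8·x - 459.67) - x = -326  ⇒  (0.8)·x = 133.67  ⇒  x = 167.0875 K.
In Celsius: 167.0875 - 273.15 = -106.0625°C.
In Rankine: -106.0625 × 1.8 + 491.67 = 300.76°R.

300.76°R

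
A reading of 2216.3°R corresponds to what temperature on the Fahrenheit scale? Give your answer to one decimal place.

In Celsius: (2216.3 - 491.67) × 5/9 = 958.1278°C.
In Fahrenheit: 958.1278 × 1.8 + 32 = 1756.6°F.

1756.6°F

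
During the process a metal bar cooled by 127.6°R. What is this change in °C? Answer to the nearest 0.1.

70.9°C

Only the scale ratio 5/9 matters for a change in temperature.
127.6 × 5/9 = 70.9.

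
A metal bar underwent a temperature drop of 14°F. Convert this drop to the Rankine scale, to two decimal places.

Fahrenheit and Rankine degrees are the same size, so the interval is unchanged: 14.00.

14.00°R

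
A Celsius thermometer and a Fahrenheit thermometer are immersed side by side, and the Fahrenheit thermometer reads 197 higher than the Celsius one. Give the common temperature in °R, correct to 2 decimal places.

Let x be the Celsius reading; then the Fahrenheit reading is 1.8·x + 32.
(1.8·x + 32) - x = 197  ⇒  (0.8)·x = 165  ⇒  x = 206.2500°C.
In Rankine: 206.2500 × 1.8 + 491.67 = 862.92°R.

862.92°R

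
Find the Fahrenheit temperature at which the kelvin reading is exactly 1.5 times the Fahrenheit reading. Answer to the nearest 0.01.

270.39°F

Let F be the Fahrenheit reading. The kelvin reading is K = 5/9·F + 255.372.
Require K = 1.5·F: 5/9·F + 255.372 = 1.5·F.
(-17/18)·F = -255.372  ⇒  F = 270.39.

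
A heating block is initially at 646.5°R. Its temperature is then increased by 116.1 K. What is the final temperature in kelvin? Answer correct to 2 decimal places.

475.27 K

Initial temperature in Celsius: (646.5 - 491.67) × 5/9 = 86.0167°C.
The 116.1 K change is an interval; Kelvin and Celsius degrees are the same size, so ΔC = +116.1°C.
Final Celsius temperature: 86.0167 + 116.1000 = 202.1167°C.
In kelvin: 202.1167 + 273.15 = 475.27 K.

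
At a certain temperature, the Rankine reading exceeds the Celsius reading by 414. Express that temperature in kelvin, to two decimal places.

Let x be the Rankine reading; then the Celsius reading is 5/9·x - 273.15.
(5/9·x - 273.15) - x = -414  ⇒  (-4/9)·x = -140.85  ⇒  x = 316.9125°R.
In Celsius: (316.9125 - 491.67) × 5/9 = -97.0875°C.
In kelvin: -97.0875 + 273.15 = 176.06 K.

176.06 K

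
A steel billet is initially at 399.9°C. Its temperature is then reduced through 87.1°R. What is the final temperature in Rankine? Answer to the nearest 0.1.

1124.4°R

The 87.1°R change is an interval, so only the factor 5/9 applies: -87.1 × 5/9 = -48.3889°C.
Final Celsius temperature: 399.9000 - 48.3889 = 351.5111°C.
In Rankine: 351.5111 × 1.8 + 491.67 = 1124.4°R.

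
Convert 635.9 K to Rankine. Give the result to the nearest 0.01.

In Celsius: 635.9 - 273.15 = 362.7500°C.
In Rankine: 362.7500 × 1.8 + 491.67 = 1144.62°R.

1144.62°R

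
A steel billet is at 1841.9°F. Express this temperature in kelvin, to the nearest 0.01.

1278.65 K

In Celsius: (1841.9 - 32) × 5/9 = 1005.5000°C.
In kelvin: 1005.5000 + 273.15 = 1278.65 K.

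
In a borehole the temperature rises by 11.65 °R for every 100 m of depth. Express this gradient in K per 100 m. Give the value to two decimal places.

6.47 K/100 m

The quantity depends on a temperature interval, so only the ratio of degree sizes applies; the offset between the scales is irrelevant.
A change of 1°R is a change of 5/9 K, so 11.65 × 5/9 = 6.47.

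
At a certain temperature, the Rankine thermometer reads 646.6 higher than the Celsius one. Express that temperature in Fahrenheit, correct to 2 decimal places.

Let x be the Celsius reading; then the Rankine reading is 1.8·x + 491.67.
(1.8·x + 491.67) - x = 646.6  ⇒  (0.8)·x = 154.93  ⇒  x = 193.6625°C.
In Fahrenheit: 193.6625 × 1.8 + 32 = 380.59°F.

380.59°F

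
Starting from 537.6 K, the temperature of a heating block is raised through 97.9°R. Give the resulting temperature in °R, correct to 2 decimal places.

1065.58°R

Initial temperature in Celsius: 537.6 - 273.15 = 264.4500°C.
The 97.9°R change is an interval, so only the factor 5/9 applies: +97.9 × 5/9 = +54.3889°C.
Final Celsius temperature: 264.4500 + 54.3889 = 318.8389°C.
In Rankine: 318.8389 × 1.8 + 491.67 = 1065.58°R.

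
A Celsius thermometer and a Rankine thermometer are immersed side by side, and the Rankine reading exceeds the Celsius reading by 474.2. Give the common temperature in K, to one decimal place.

Let x be the Celsius reading; then the Rankine reading is 1.8·x + 491.67.
(1.8·x + 491.67) - x = 474.2  ⇒  (0.8)·x = -17.47  ⇒  x = -21.8375°C.
In kelvin: -21.8375 + 273.15 = 251.3 K.

251.3 K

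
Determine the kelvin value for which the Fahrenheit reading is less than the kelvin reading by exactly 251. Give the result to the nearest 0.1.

Let K be the kelvin reading. The Fahrenheit reading is F = 1.8·K - 459.67.
Require F - K = -251: (0.8)·K - 459.67 = -251.
K = (-251 + 459.67) / (0.8) = 260.8.

260.8 K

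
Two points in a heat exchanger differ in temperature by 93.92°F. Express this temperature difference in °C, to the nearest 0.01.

52.18°C

Only the scale ratio 5/9 matters for a change in temperature.
93.92 × 5/9 = 52.18.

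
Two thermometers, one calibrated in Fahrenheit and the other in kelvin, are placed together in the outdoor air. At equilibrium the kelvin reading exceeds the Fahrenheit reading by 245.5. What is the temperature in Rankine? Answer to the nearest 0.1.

481.9°R

Let x be the Fahrenheit reading; then the kelvin reading is 5/9·x + 255.372.
(5/9·x + 255.372) - x = 245.5  ⇒  (-4/9)·x = -9.87222  ⇒  x = 22.2125°F.
In Celsius: (22.2125 - 32) × 5/9 = -5.4375°C.
In Rankine: -5.4375 × 1.8 + 491.67 = 481.9°R.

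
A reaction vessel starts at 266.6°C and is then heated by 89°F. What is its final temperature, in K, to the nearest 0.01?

The 89°F change is an interval, so only the factor 5/9 applies: +89 × 5/9 = +49.4444°C.
Final Celsius temperature: 266.6000 + 49.4444 = 316.0444°C.
In kelvin: 316.0444 + 273.15 = 589.19 K.

589.19 K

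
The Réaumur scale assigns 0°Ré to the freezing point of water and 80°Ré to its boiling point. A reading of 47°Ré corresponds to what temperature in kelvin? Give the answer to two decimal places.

Linear interpolation between the fixed points: C = (47 - 0) × 100 / (80 - 0) = 58.7500°C.
Then 58.7500 + 273.15 = 331.90 K.

331.90 K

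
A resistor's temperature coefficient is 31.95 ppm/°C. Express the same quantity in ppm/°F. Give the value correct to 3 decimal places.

17.750 ppm/°F

The quantity depends on a temperature interval, so only the ratio of degree sizes applies; the offset between the scales is irrelevant.
A change of 1°F is a change of 5/9°C, so per °F the value is 31.95 × 5/9 = 17.750.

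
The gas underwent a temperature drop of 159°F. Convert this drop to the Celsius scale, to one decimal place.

An interval of 1°F corresponds to 5/9°C.
159 × 5/9 = 88.3.

88.3°C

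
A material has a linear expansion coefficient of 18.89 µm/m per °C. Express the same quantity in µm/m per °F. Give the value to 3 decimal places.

10.494 µm/m per °F

Since only a temperature interval is involved, the additive offset between the scales drops out.
A change of 1°F is a change of 5/9°C, so per °F the value is 18.89 × 5/9 = 10.494.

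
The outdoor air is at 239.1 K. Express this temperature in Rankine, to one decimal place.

430.4°R

In Celsius: 239.1 - 273.15 = -34.0500°C.
In Rankine: -34.0500 × 1.8 + 491.67 = 430.4°R.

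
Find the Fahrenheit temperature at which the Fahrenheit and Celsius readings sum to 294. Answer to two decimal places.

Let F be the Fahrenheit reading. The Celsius reading is C = 5/9·F - 17.7778.
Require F + C = 294: (14/9)·F - 17.7778 = 294.
F = (294 + 17.7778) / (14/9) = 200.43.

200.43°F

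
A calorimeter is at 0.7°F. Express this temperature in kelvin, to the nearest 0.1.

In Celsius: (0.7 - 32) × 5/9 = -17.3889°C.
In kelvin: -17.3889 + 273.15 = 255.8 K.

255.8 K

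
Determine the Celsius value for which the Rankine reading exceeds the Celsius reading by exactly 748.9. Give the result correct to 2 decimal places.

Let C be the Celsius reading. The Rankine reading is R = 1.8·C + 491.67.
Require R - C = 748.9: (0.8)·C + 491.67 = 748.9.
C = (748.9 - 491.67) / (0.8) = 321.54.

321.54°C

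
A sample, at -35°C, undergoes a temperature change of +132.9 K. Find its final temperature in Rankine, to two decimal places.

667.89°R

The 132.9 K change is an interval; Kelvin and Celsius degrees are the same size, so ΔC = +132.9°C.
Final Celsius temperature: -35.0000 + 132.9000 = 97.9000°C.
In Rankine: 97.9000 × 1.8 + 491.67 = 667.89°R.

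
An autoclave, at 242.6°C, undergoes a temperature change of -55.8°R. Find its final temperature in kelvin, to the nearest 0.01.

The 55.8°R change is an interval, so only the factor 5/9 applies: -55.8 × 5/9 = -31.0000°C.
Final Celsius temperature: 242.6000 - 31.0000 = 211.6000°C.
In kelvin: 211.6000 + 273.15 = 484.75 K.

484.75 K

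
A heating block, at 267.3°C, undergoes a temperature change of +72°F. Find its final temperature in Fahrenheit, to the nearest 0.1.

The 72°F change is an interval, so only the factor 5/9 applies: +72 × 5/9 = +40.0000°C.
Final Celsius temperature: 267.3000 + 40.0000 = 307.3000°C.
In Fahrenheit: 307.3000 × 1.8 + 32 = 585.1°F.

585.1°F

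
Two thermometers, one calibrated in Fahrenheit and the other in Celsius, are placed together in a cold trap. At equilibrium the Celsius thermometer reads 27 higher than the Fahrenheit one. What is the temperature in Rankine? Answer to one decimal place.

358.9°R

Let x be the Fahrenheit reading; then the Celsius reading is 5/9·x - 17.7778.
(5/9·x - 17.7778) - x = 27  ⇒  (-4/9)·x = 44.7778  ⇒  x = -100.7500°F.
In Celsius: (-100.75 - 32) × 5/9 = -73.7500°C.
In Rankine: -73.7500 × 1.8 + 491.67 = 358.9°R.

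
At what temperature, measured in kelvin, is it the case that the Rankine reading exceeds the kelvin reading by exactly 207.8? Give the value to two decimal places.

Let K be the kelvin reading. The Rankine reading is R = 1.8·K.
Require R - K = 207.8: (0.8)·K = 207.8.
K = (207.8) / (0.8) = 259.75.

259.75 K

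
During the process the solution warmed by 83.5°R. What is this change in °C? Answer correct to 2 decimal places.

An interval of 1°R corresponds to 5/9°C.
83.5 × 5/9 = 46.39.

46.39°C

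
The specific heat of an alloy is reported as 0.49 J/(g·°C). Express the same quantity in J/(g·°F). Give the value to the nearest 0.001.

0.272 J/(g·°F)

Since only a temperature interval is involved, the additive offset between the scales drops out.
A change of 1°F is a change of 5/9°C, so per °F the value is 0.49 × 5/9 = 0.272.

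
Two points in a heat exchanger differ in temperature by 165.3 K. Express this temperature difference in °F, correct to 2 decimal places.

An interval of 1 K corresponds to 1.8°F.
165.3 × 1.8 = 297.54.

297.54°F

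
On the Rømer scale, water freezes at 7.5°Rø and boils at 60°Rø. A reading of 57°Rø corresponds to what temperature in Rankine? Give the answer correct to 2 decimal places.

Linear interpolation between the fixed points: C = (57 - 7.5) × 100 / (60 - 7.5) = 94.2857°C.
Then 94.2857 × 1.8 + 491.67 = 661.38°R.

661.38°R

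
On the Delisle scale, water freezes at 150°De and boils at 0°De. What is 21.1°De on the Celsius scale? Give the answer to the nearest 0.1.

85.9°C

Linear interpolation between the fixed points: C = (21.1 - 150) × 100 / (0 - 150) = 85.9333°C.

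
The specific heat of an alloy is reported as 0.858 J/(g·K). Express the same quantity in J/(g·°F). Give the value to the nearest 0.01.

0.48 J/(g·°F)

Since only a temperature interval is involved, the additive offset between the scales drops out.
A change of 1°F is a change of 5/9 K, so per °F the value is 0.858 × 5/9 = 0.48.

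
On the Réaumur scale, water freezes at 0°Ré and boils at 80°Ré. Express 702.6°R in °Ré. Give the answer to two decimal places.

93.75°Ré

First in Celsius: (702.6 - 491.67) × 5/9 = 117.1833°C.
Linearly onto the Réaumur scale: 0 + (117.1833 / 100) × (80 - 0) = 93.75°Ré.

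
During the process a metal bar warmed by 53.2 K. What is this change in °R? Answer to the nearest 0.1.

Only the scale ratio 1.8 matters for a change in temperature.
53.2 × 1.8 = 95.8.

95.8°R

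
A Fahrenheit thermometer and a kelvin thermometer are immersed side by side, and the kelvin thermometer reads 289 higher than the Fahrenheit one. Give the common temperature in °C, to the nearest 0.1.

Let x be the Fahrenheit reading; then the kelvin reading is 5/9·x + 255.372.
(5/9·x + 255.372) - x = 289  ⇒  (-4/9)·x = 33.6278  ⇒  x = -75.6625°F.
In Celsius: (-75.6625 - 32) × 5/9 = -59.8°C.

-59.8°C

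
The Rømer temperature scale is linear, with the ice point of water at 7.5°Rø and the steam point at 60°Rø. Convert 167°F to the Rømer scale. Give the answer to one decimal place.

46.9°Rø

First in Celsius: (167 - 32) × 5/9 = 75.0000°C.
Linearly onto the Rømer scale: 7.5 + (75.0000 / 100) × (60 - 7.5) = 46.9°Rø.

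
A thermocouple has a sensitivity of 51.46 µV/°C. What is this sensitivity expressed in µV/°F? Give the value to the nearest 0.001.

28.589 µV/°F

Since only a temperature interval is involved, the additive offset between the scales drops out.
A change of 1°F is a change of 5/9°C, so per °F the value is 51.46 × 5/9 = 28.589.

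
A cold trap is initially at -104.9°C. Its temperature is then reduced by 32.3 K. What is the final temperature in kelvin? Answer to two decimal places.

The 32.3 K change is an interval; Kelvin and Celsius degrees are the same size, so ΔC = -32.3°C.
Final Celsius temperature: -104.9000 - 32.3000 = -137.2000°C.
In kelvin: -137.2000 + 273.15 = 135.95 K.

135.95 K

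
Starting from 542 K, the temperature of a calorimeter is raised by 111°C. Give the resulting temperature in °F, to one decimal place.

Initial temperature in Celsius: 542 - 273.15 = 268.8500°C.
Final Celsius temperature: 268.8500 + 111.0000 = 379.8500°C.
In Fahrenheit: 379.8500 × 1.8 + 32 = 715.7°F.

715.7°F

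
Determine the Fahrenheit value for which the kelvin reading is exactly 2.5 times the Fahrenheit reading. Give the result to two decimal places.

131.33°F

Let F be the Fahrenheit reading. The kelvin reading is K = 5/9·F + 255.372.
Require K = 2.5·F: 5/9·F + 255.372 = 2.5·F.
(-35/18)·F = -255.372  ⇒  F = 131.33.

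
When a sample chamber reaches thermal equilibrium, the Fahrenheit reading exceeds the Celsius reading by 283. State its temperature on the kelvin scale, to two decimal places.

586.90 K

Let x be the Celsius reading; then the Fahrenheit reading is 1.8·x + 32.
(1.8·x + 32) - x = 283  ⇒  (0.8)·x = 251  ⇒  x = 313.7500°C.
In kelvin: 313.7500 + 273.15 = 586.90 K.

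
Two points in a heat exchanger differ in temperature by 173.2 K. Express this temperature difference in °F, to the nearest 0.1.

An interval of 1 K corresponds to 1.8°F.
173.2 × 1.8 = 311.8.

311.8°F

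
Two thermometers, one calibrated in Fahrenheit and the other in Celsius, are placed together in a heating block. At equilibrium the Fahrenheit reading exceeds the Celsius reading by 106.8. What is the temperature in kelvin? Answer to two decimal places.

366.65 K

Let x be the Fahrenheit reading; then the Celsius reading is 5/9·x - 17.7778.
(5/9·x - 17.7778) - x = -106.8  ⇒  (-4/9)·x = -89.0222  ⇒  x = 200.3000°F.
In Celsius: (200.3 - 32) × 5/9 = 93.5000°C.
In kelvin: 93.5000 + 273.15 = 366.65 K.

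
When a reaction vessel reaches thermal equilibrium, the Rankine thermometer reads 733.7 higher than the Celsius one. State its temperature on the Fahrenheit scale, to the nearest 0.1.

576.6°F

Let x be the Celsius reading; then the Rankine reading is 1.8·x + 491.67.
(1.8·x + 491.67) - x = 733.7  ⇒  (0.8)·x = 242.03  ⇒  x = 302.5375°C.
In Fahrenheit: 302.5375 × 1.8 + 32 = 576.6°F.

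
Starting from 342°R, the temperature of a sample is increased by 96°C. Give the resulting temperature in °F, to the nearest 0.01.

55.13°F

Initial temperature in Celsius: (342 - 491.67) × 5/9 = -83.1500°C.
Final Celsius temperature: -83.1500 + 96.0000 = 12.8500°C.
In Fahrenheit: 12.8500 × 1.8 + 32 = 55.13°F.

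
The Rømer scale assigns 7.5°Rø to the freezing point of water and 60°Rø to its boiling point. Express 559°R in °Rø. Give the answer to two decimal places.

First in Celsius: (559 - 491.67) × 5/9 = 37.4056°C.
Linearly onto the Rømer scale: 7.5 + (37.4056 / 100) × (60 - 7.5) = 27.14°Rø.

27.14°Rø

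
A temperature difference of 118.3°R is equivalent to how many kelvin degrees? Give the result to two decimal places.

Only the scale ratio 5/9 matters for a change in temperature.
118.3 × 5/9 = 65.72.

65.72 K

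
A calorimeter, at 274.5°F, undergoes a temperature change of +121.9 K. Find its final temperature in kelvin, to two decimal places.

529.77 K

Initial temperature in Celsius: (274.5 - 32) × 5/9 = 134.7222°C.
The 121.9 K change is an interval; Kelvin and Celsius degrees are the same size, so ΔC = +121.9°C.
Final Celsius temperature: 134.7222 + 121.9000 = 256.6222°C.
In kelvin: 256.6222 + 273.15 = 529.77 K.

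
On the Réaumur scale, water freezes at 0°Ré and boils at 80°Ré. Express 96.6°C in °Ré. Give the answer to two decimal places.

77.28°Ré

Linearly onto the Réaumur scale: 0 + (96.6000 / 100) × (80 - 0) = 77.28°Ré.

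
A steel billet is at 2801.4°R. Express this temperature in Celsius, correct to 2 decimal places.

In Celsius: (2801.4 - 491.67) × 5/9 = 1283.1833°C.

1283.18°C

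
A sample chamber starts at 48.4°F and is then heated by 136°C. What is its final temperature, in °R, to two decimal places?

752.87°R

Initial temperature in Celsius: (48.4 - 32) × 5/9 = 9.1111°C.
Final Celsius temperature: 9.1111 + 136.0000 = 145.1111°C.
In Rankine: 145.1111 × 1.8 + 491.67 = 752.87°R.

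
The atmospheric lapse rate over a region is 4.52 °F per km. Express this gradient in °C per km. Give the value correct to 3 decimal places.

2.511 °C/km

The quantity depends on a temperature interval, so only the ratio of degree sizes applies; the offset between the scales is irrelevant.
A change of 1°F is a change of 5/9°C, so 4.52 × 5/9 = 2.511.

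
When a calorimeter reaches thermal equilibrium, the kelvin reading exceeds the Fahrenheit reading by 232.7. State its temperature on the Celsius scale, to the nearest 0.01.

10.56°C

Let x be the Fahrenheit reading; then the kelvin reading is 5/9·x + 255.372.
(5/9·x + 255.372) - x = 232.7  ⇒  (-4/9)·x = -22.6722  ⇒  x = 51.0125°F.
In Celsius: (51.0125 - 32) × 5/9 = 10.56°C.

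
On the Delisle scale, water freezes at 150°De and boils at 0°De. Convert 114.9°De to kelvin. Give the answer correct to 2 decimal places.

296.55 K

Linear interpolation between the fixed points: C = (114.9 - 150) × 100 / (0 - 150) = 23.4000°C.
Then 23.4000 + 273.15 = 296.55 K.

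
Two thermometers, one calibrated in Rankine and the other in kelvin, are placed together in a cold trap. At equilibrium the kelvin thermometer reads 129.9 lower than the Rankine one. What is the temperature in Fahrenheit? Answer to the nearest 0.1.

Let x be the Rankine reading; then the kelvin reading is 5/9·x.
(5/9·x) - x = -129.9  ⇒  (-4/9)·x = -129.9  ⇒  x = 292.2750°R.
In Celsius: (292.275 - 491.67) × 5/9 = -110.7750°C.
In Fahrenheit: -110.7750 × 1.8 + 32 = -167.4°F.

-167.4°F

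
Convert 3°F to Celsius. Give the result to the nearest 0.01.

In Celsius: (3 - 32) × 5/9 = -16.1111°C.

-16.11°C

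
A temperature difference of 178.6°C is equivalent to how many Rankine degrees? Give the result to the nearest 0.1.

321.5°R

Only the scale ratio 1.8 matters for a change in temperature.
178.6 × 1.8 = 321.5.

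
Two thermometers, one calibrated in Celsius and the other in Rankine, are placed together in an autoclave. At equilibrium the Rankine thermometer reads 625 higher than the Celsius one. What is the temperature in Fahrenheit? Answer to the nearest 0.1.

Let x be the Celsius reading; then the Rankine reading is 1.8·x + 491.67.
(1.8·x + 491.67) - x = 625  ⇒  (0.8)·x = 133.33  ⇒  x = 166.6625°C.
In Fahrenheit: 166.6625 × 1.8 + 32 = 332.0°F.

332.0°F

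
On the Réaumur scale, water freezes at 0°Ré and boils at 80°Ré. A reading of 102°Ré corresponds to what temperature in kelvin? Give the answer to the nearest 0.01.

Linear interpolation between the fixed points: C = (102 - 0) × 100 / (80 - 0) = 127.5000°C.
Then 127.5000 + 273.15 = 400.65 K.

400.65 K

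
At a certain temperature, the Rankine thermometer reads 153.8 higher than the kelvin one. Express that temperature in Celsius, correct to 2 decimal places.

Let x be the kelvin reading; then the Rankine reading is 1.8·x.
(1.8·x) - x = 153.8  ⇒  (0.8)·x = 153.8  ⇒  x = 192.2500 K.
In Celsius: 192.25 - 273.15 = -80.90°C.

-80.90°C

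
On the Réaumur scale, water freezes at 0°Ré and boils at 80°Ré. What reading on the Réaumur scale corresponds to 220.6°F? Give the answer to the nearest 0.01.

83.82°Ré

First in Celsius: (220.6 - 32) × 5/9 = 104.7778°C.
Linearly onto the Réaumur scale: 0 + (104.7778 / 100) × (80 - 0) = 83.82°Ré.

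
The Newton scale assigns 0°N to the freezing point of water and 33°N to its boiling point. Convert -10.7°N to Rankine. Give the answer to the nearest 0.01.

433.31°R

Linear interpolation between the fixed points: C = (-10.7 - 0) × 100 / (33 - 0) = -32.4242°C.
Then -32.4242 × 1.8 + 491.67 = 433.31°R.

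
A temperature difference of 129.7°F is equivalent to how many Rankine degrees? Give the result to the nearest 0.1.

129.7°R

Fahrenheit and Rankine degrees are the same size, so the interval is unchanged: 129.7.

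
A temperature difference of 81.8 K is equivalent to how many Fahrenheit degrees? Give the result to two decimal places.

For a temperature interval the offset drops out; only the factor 1.8 applies.
81.8 × 1.8 = 147.24.

147.24°F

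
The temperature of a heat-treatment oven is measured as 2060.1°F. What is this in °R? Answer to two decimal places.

2519.77°R

In Celsius: (2060.1 - 32) × 5/9 = 1126.7222°C.
In Rankine: 1126.7222 × 1.8 + 491.67 = 2519.77°R.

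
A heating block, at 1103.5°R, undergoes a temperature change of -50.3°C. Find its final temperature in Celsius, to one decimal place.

Initial temperature in Celsius: (1103.5 - 491.67) × 5/9 = 339.9056°C.
Final Celsius temperature: 339.9056 - 50.3000 = 289.6056°C.

289.6°C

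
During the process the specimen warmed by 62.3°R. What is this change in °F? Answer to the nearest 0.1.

62.3°F

Rankine and Fahrenheit degrees are the same size, so the interval is unchanged: 62.3.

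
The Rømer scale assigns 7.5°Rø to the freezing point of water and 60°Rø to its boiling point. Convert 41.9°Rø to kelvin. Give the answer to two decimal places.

Linear interpolation between the fixed points: C = (41.9 - 7.5) × 100 / (60 - 7.5) = 65.5238°C.
Then 65.5238 + 273.15 = 338.67 K.

338.67 K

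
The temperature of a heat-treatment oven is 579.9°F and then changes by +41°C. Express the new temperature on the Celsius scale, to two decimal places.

Initial temperature in Celsius: (579.9 - 32) × 5/9 = 304.3889°C.
Final Celsius temperature: 304.3889 + 41.0000 = 345.3889°C.

345.39°C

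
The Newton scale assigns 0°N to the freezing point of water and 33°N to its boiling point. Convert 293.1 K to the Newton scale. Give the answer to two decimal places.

First in Celsius: 293.1 - 273.15 = 19.9500°C.
Linearly onto the Newton scale: 0 + (19.9500 / 100) × (33 - 0) = 6.58°N.

6.58°N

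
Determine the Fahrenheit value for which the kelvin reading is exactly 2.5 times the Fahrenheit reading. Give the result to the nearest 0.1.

Let F be the Fahrenheit reading. The kelvin reading is K = 5/9·F + 255.372.
Require K = 2.5·F: 5/9·F + 255.372 = 2.5·F.
(-35/18)·F = -255.372  ⇒  F = 131.3.

131.3°F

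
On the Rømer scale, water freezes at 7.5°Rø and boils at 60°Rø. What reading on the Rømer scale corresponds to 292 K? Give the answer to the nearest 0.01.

First in Celsius: 292 - 273.15 = 18.8500°C.
Linearly onto the Rømer scale: 7.5 + (18.8500 / 100) × (60 - 7.5) = 17.40°Rø.

17.40°Rø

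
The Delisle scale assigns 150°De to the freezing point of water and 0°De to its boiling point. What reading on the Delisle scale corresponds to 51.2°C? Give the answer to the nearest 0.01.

73.20°De

Linearly onto the Delisle scale: 150 + (51.2000 / 100) × (0 - 150) = 73.20°De.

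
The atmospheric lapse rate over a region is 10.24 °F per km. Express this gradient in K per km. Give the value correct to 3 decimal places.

5.689 K/km

The quantity depends on a temperature interval, so only the ratio of degree sizes applies; the offset between the scales is irrelevant.
A change of 1°F is a change of 5/9 K, so 10.24 × 5/9 = 5.689.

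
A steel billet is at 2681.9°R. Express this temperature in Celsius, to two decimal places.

1216.79°C

In Celsius: (2681.9 - 491.67) × 5/9 = 1216.7944°C.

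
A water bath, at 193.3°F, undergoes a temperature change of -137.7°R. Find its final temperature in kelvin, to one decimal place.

286.3 K

Initial temperature in Celsius: (193.3 - 32) × 5/9 = 89.6111°C.
The 137.7°R change is an interval, so only the factor 5/9 applies: -137.7 × 5/9 = -76.5000°C.
Final Celsius temperature: 89.6111 - 76.5000 = 13.1111°C.
In kelvin: 13.1111 + 273.15 = 286.3 K.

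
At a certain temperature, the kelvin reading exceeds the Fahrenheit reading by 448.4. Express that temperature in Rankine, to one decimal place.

Let x be the kelvin reading; then the Fahrenheit reading is 1.8·x - 459.67.
(1.8·x - 459.67) - x = -448.4  ⇒  (0.8)·x = 11.27  ⇒  x = 14.0875 K.
In Celsius: 14.0875 - 273.15 = -259.0625°C.
In Rankine: -259.0625 × 1.8 + 491.67 = 25.4°R.

25.4°R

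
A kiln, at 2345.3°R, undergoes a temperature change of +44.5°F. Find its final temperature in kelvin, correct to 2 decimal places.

1327.67 K

Initial temperature in Celsius: (2345.3 - 491.67) × 5/9 = 1029.7944°C.
The 44.5°F change is an interval, so only the factor 5/9 applies: +44.5 × 5/9 = +24.7222°C.
Final Celsius temperature: 1029.7944 + 24.7222 = 1054.5167°C.
In kelvin: 1054.5167 + 273.15 = 1327.67 K.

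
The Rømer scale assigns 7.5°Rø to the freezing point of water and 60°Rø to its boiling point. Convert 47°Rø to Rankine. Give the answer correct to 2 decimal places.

627.10°R

Linear interpolation between the fixed points: C = (47 - 7.5) × 100 / (60 - 7.5) = 75.2381°C.
Then 75.2381 × 1.8 + 491.67 = 627.10°R.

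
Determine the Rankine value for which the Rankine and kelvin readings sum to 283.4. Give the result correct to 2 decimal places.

182.19°R

Let R be the Rankine reading. The kelvin reading is K = 5/9·R.
Require R + K = 283.4: (14/9)·R = 283.4.
R = (283.4) / (14/9) = 182.19.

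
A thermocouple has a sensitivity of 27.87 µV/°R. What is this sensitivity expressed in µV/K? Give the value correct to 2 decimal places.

Since only a temperature interval is involved, the additive offset between the scales drops out.
A change of 1 K is a change of 1.8°R, so per K the value is 27.87 × 1.8 = 50.17.

50.17 µV/K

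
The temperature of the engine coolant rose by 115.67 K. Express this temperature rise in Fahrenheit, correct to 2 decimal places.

208.21°F

For a temperature interval the offset drops out; only the factor 1.8 applies.
115.67 × 1.8 = 208.21.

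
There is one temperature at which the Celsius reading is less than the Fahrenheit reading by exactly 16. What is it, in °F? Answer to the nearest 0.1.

Let F be the Fahrenheit reading. The Celsius reading is C = 5/9·F - 17.7778.
Require C - F = -16: (-4/9)·F - 17.7778 = -16.
F = (-16 + 17.7778) / (-4/9) = -4.0.

-4.0°F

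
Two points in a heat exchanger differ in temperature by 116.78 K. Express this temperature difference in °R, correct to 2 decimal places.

Only the scale ratio 1.8 matters for a change in temperature.
116.78 × 1.8 = 210.20.

210.20°R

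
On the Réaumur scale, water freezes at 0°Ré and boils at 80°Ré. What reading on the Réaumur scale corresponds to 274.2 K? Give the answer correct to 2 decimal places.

0.84°Ré

First in Celsius: 274.2 - 273.15 = 1.0500°C.
Linearly onto the Réaumur scale: 0 + (1.0500 / 100) × (80 - 0) = 0.84°Ré.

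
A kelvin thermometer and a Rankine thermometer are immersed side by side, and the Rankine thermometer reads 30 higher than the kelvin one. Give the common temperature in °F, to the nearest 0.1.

-392.2°F

Let x be the kelvin reading; then the Rankine reading is 1.8·x.
(1.8·x) - x = 30  ⇒  (0.8)·x = 30  ⇒  x = 37.5000 K.
In Celsius: 37.5 - 273.15 = -235.6500°C.
In Fahrenheit: -235.6500 × 1.8 + 32 = -392.2°F.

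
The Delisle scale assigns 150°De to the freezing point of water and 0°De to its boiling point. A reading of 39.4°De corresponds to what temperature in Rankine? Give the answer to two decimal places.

624.39°R

Linear interpolation between the fixed points: C = (39.4 - 150) × 100 / (0 - 150) = 73.7333°C.
Then 73.7333 × 1.8 + 491.67 = 624.39°R.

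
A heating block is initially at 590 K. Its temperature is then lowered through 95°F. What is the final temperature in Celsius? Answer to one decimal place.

264.1°C

Initial temperature in Celsius: 590 - 273.15 = 316.8500°C.
The 95°F change is an interval, so only the factor 5/9 applies: -95 × 5/9 = -52.7778°C.
Final Celsius temperature: 316.8500 - 52.7778 = 264.0722°C.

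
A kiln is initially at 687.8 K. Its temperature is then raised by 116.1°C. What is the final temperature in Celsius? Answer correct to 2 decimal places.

Initial temperature in Celsius: 687.8 - 273.15 = 414.6500°C.
Final Celsius temperature: 414.6500 + 116.1000 = 530.7500°C.

530.75°C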